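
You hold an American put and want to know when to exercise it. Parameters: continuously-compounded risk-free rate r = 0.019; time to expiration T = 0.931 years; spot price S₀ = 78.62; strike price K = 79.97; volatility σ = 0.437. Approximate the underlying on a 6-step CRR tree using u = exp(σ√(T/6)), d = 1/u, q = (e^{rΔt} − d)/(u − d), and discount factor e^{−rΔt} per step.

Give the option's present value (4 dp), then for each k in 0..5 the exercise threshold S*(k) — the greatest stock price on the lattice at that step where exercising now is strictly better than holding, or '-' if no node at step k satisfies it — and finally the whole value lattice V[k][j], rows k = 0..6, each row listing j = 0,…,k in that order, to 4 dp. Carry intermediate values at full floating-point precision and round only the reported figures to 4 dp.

params: Δt=0.15517 u=1.18784 d=0.84186 q=0.46560 e^(-rΔt)=0.99706
t_6 payoffs: 51.9816 40.4792 24.2496 1.3500 0.0000 0.0000 0.0000
t_5: node(5,0) S=33.2458 payoff=46.7242 vs cont=46.4888 → 46.7242 [stop]  node(5,1) S=46.9089 payoff=33.0611 vs cont=32.8257 → 33.0611 [stop]  node(5,2) S=66.1872 payoff=13.7828 vs cont=13.5474 → 13.7828 [stop]  node(5,3) S=93.3883 payoff=0.0000 vs cont=0.7193 → 0.7193 [wait]  node(5,4) S=131.7683 payoff=0.0000 vs cont=0.0000 → 0.0000 [wait]  node(5,5) S=185.9214 payoff=0.0000 vs cont=0.0000 → 0.0000 [wait]  ⇒ S*(5)=66.1872
t_4: node(4,0) S=39.4908 payoff=40.4792 vs cont=40.2438 → 40.4792 [stop]  node(4,1) S=55.7204 payoff=24.2496 vs cont=24.0141 → 24.2496 [stop]  node(4,2) S=78.6200 payoff=1.3500 vs cont=7.6777 → 7.6777 [wait]  node(4,3) S=110.9306 payoff=0.0000 vs cont=0.3833 → 0.3833 [wait]  node(4,4) S=156.5201 payoff=0.0000 vs cont=0.0000 → 0.0000 [wait]  ⇒ S*(4)=55.7204
t_3: node(3,0) S=46.9089 payoff=33.0611 vs cont=32.8257 → 33.0611 [stop]  node(3,1) S=66.1872 payoff=13.7828 vs cont=16.4850 → 16.4850 [wait]  node(3,2) S=93.3883 payoff=0.0000 vs cont=4.2688 → 4.2688 [wait]  node(3,3) S=131.7683 payoff=0.0000 vs cont=0.2042 → 0.2042 [wait]  ⇒ S*(3)=46.9089
t_2: node(2,0) S=55.7204 payoff=24.2496 vs cont=25.2686 → 25.2686 [wait]  node(2,1) S=78.6200 payoff=1.3500 vs cont=10.7653 → 10.7653 [wait]  node(2,2) S=110.9306 payoff=0.0000 vs cont=2.3693 → 2.3693 [wait]  ⇒ S*(2)=-
t_1: node(1,0) S=66.1872 payoff=13.7828 vs cont=18.4613 → 18.4613 [wait]  node(1,1) S=93.3883 payoff=0.0000 vs cont=6.8359 → 6.8359 [wait]  ⇒ S*(1)=-
t_0: node(0,0) S=78.6200 payoff=1.3500 vs cont=13.0100 → 13.0100 [wait]  ⇒ S*(0)=-

price = 13.0100
boundary = - - - 46.9089 55.7204 66.1872
tree:
13.0100
18.4613 6.8359
25.2686 10.7653 2.3693
33.0611 16.4850 4.2688 0.2042
40.4792 24.2496 7.6777 0.3833 0.0000
46.7242 33.0611 13.7828 0.7193 0.0000 0.0000
51.9816 40.4792 24.2496 1.3500 0.0000 0.0000 0.0000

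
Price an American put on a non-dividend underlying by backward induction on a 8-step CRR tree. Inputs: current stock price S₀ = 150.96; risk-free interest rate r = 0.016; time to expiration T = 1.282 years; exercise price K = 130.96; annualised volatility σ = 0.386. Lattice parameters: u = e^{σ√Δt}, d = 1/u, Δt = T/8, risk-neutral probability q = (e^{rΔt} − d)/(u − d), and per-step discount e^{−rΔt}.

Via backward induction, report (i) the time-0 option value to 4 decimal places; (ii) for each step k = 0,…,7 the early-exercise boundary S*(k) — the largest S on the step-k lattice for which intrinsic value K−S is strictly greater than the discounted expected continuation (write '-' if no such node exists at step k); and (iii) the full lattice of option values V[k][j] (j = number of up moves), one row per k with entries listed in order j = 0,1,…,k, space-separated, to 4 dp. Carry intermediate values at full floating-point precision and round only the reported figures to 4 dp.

price = 15.2515
boundary = - - - - - 69.7148 81.3640 94.9598
tree:
15.2515
21.4934 8.2882
29.4570 12.6206 3.4426
39.0843 18.7496 5.7705 0.8334
49.9591 27.0211 9.5141 1.5757 0.0000
61.2452 37.4910 15.3490 2.9790 0.0000 0.0000
71.2266 49.5960 24.0303 5.6323 0.0000 0.0000 0.0000
79.7789 61.2452 36.0002 10.6486 0.0000 0.0000 0.0000 0.0000
87.1067 71.2266 49.5960 20.1326 0.0000 0.0000 0.0000 0.0000 0.0000

params: Δt=0.16025 u=1.16710 d=0.85683 q=0.46972 e^(-rΔt)=0.99744
t_8 payoffs: 87.1067 71.2266 49.5960 20.1326 0.0000 0.0000 0.0000 0.0000 0.0000
t_7: node(7,0) S=51.1811 payoff=79.7789 vs cont=79.4435 → 79.7789 [stop]  node(7,1) S=69.7148 payoff=61.2452 vs cont=60.9099 → 61.2452 [stop]  node(7,2) S=94.9598 payoff=36.0002 vs cont=35.6649 → 36.0002 [stop]  node(7,3) S=129.3464 payoff=1.6136 vs cont=10.6486 → 10.6486 [wait]  node(7,4) S=176.1852 payoff=0.0000 vs cont=0.0000 → 0.0000 [wait]  node(7,5) S=239.9851 payoff=0.0000 vs cont=0.0000 → 0.0000 [wait]  node(7,6) S=326.8881 payoff=0.0000 vs cont=0.0000 → 0.0000 [wait]  node(7,7) S=445.2603 payoff=0.0000 vs cont=0.0000 → 0.0000 [wait]  ⇒ S*(7)=94.9598
t_6: node(6,0) S=59.7334 payoff=71.2266 vs cont=70.8912 → 71.2266 [stop]  node(6,1) S=81.3640 payoff=49.5960 vs cont=49.2607 → 49.5960 [stop]  node(6,2) S=110.8274 payoff=20.1326 vs cont=24.0303 → 24.0303 [wait]  node(6,3) S=150.9600 payoff=0.0000 vs cont=5.6323 → 5.6323 [wait]  node(6,4) S=205.6254 payoff=0.0000 vs cont=0.0000 → 0.0000 [wait]  node(6,5) S=280.0861 payoff=0.0000 vs cont=0.0000 → 0.0000 [wait]  node(6,6) S=381.5105 payoff=0.0000 vs cont=0.0000 → 0.0000 [wait]  ⇒ S*(6)=81.3640
t_5: node(5,0) S=69.7148 payoff=61.2452 vs cont=60.9099 → 61.2452 [stop]  node(5,1) S=94.9598 payoff=36.0002 vs cont=37.4910 → 37.4910 [wait]  node(5,2) S=129.3464 payoff=1.6136 vs cont=15.3490 → 15.3490 [wait]  node(5,3) S=176.1852 payoff=0.0000 vs cont=2.9790 → 2.9790 [wait]  node(5,4) S=239.9851 payoff=0.0000 vs cont=0.0000 → 0.0000 [wait]  node(5,5) S=326.8881 payoff=0.0000 vs cont=0.0000 → 0.0000 [wait]  ⇒ S*(5)=69.7148
t_4: node(4,0) S=81.3640 payoff=49.5960 vs cont=49.9591 → 49.9591 [wait]  node(4,1) S=110.8274 payoff=20.1326 vs cont=27.0211 → 27.0211 [wait]  node(4,2) S=150.9600 payoff=0.0000 vs cont=9.5141 → 9.5141 [wait]  node(4,3) S=205.6254 payoff=0.0000 vs cont=1.5757 → 1.5757 [wait]  node(4,4) S=280.0861 payoff=0.0000 vs cont=0.0000 → 0.0000 [wait]  ⇒ S*(4)=-
t_3: node(3,0) S=94.9598 payoff=36.0002 vs cont=39.0843 → 39.0843 [wait]  node(3,1) S=129.3464 payoff=1.6136 vs cont=18.7496 → 18.7496 [wait]  node(3,2) S=176.1852 payoff=0.0000 vs cont=5.7705 → 5.7705 [wait]  node(3,3) S=239.9851 payoff=0.0000 vs cont=0.8334 → 0.8334 [wait]  ⇒ S*(3)=-
t_2: node(2,0) S=110.8274 payoff=20.1326 vs cont=29.4570 → 29.4570 [wait]  node(2,1) S=150.9600 payoff=0.0000 vs cont=12.6206 → 12.6206 [wait]  node(2,2) S=205.6254 payoff=0.0000 vs cont=3.4426 → 3.4426 [wait]  ⇒ S*(2)=-
t_1: node(1,0) S=129.3464 payoff=1.6136 vs cont=21.4934 → 21.4934 [wait]  node(1,1) S=176.1852 payoff=0.0000 vs cont=8.2882 → 8.2882 [wait]  ⇒ S*(1)=-
t_0: node(0,0) S=150.9600 payoff=0.0000 vs cont=15.2515 → 15.2515 [wait]  ⇒ S*(0)=-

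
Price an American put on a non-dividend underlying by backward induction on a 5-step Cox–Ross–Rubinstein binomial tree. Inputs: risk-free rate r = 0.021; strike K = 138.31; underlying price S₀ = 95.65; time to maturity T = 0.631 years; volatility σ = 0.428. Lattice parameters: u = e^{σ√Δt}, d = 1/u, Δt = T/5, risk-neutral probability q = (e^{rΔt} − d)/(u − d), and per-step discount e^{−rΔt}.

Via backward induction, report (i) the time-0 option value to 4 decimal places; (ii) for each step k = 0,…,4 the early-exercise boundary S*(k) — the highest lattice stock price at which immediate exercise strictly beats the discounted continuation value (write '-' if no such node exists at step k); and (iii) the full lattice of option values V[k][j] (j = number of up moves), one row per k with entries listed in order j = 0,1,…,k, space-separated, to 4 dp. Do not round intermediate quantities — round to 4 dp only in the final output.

params: Δt=0.12620 u=1.16421 d=0.85895 q=0.47075 e^(-rΔt)=0.99735
t_5 payoffs: 93.5879 77.6940 56.1515 26.9530 0.0000 0.0000
t_4: node(4,0) S=52.0661 payoff=86.2439 vs cont=85.8778 → 86.2439 [stop]  node(4,1) S=70.5700 payoff=67.7400 vs cont=67.3740 → 67.7400 [stop]  node(4,2) S=95.6500 payoff=42.6600 vs cont=42.2939 → 42.6600 [stop]  node(4,3) S=129.6433 payoff=8.6667 vs cont=14.2270 → 14.2270 [wait]  node(4,4) S=175.7175 payoff=0.0000 vs cont=0.0000 → 0.0000 [wait]  ⇒ S*(4)=95.6500
t_3: node(3,0) S=60.6160 payoff=77.6940 vs cont=77.3279 → 77.6940 [stop]  node(3,1) S=82.1585 payoff=56.1515 vs cont=55.7854 → 56.1515 [stop]  node(3,2) S=111.3570 payoff=26.9530 vs cont=29.1975 → 29.1975 [wait]  node(3,3) S=150.9324 payoff=0.0000 vs cont=7.5096 → 7.5096 [wait]  ⇒ S*(3)=82.1585
t_2: node(2,0) S=70.5700 payoff=67.7400 vs cont=67.3740 → 67.7400 [stop]  node(2,1) S=95.6500 payoff=42.6600 vs cont=43.3478 → 43.3478 [wait]  node(2,2) S=129.6433 payoff=8.6667 vs cont=18.9376 → 18.9376 [wait]  ⇒ S*(2)=70.5700
t_1: node(1,0) S=82.1585 payoff=56.1515 vs cont=56.1084 → 56.1515 [stop]  node(1,1) S=111.3570 payoff=26.9530 vs cont=31.7722 → 31.7722 [wait]  ⇒ S*(1)=82.1585
t_0: node(0,0) S=95.6500 payoff=42.6600 vs cont=44.5566 → 44.5566 [wait]  ⇒ S*(0)=-

price = 44.5566
boundary = - 82.1585 70.5700 82.1585 95.6500
tree:
44.5566
56.1515 31.7722
67.7400 43.3478 18.9376
77.6940 56.1515 29.1975 7.5096
86.2439 67.7400 42.6600 14.2270 0.0000
93.5879 77.6940 56.1515 26.9530 0.0000 0.0000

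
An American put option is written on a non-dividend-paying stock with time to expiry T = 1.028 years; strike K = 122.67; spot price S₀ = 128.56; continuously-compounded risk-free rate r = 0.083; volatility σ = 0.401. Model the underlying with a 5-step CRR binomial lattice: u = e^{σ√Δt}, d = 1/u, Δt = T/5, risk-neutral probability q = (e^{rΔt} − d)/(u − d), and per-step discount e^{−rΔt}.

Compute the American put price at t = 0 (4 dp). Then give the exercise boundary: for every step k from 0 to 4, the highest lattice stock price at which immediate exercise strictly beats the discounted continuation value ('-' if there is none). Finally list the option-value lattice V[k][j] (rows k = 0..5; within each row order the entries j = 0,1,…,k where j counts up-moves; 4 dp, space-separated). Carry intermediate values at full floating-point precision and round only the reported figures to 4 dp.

params: Δt=0.20560 u=1.19941 d=0.83375 q=0.50174 e^(-rΔt)=0.98308
t_5 payoffs: 70.8764 48.1612 15.4836 0.0000 0.0000 0.0000
t_4: node(4,0) S=62.1215 payoff=60.5485 vs cont=58.4729 → 60.5485 [stop]  node(4,1) S=89.3663 payoff=33.3037 vs cont=31.2281 → 33.3037 [stop]  node(4,2) S=128.5600 payoff=0.0000 vs cont=7.5843 → 7.5843 [wait]  node(4,3) S=184.9430 payoff=0.0000 vs cont=0.0000 → 0.0000 [wait]  node(4,4) S=266.0541 payoff=0.0000 vs cont=0.0000 → 0.0000 [wait]  ⇒ S*(4)=89.3663
t_3: node(3,0) S=74.5088 payoff=48.1612 vs cont=46.0856 → 48.1612 [stop]  node(3,1) S=107.1864 payoff=15.4836 vs cont=20.0542 → 20.0542 [wait]  node(3,2) S=154.1956 payoff=0.0000 vs cont=3.7151 → 3.7151 [wait]  node(3,3) S=221.8216 payoff=0.0000 vs cont=0.0000 → 0.0000 [wait]  ⇒ S*(3)=74.5088
t_2: node(2,0) S=89.3663 payoff=33.3037 vs cont=33.4826 → 33.4826 [wait]  node(2,1) S=128.5600 payoff=0.0000 vs cont=11.6556 → 11.6556 [wait]  node(2,2) S=184.9430 payoff=0.0000 vs cont=1.8198 → 1.8198 [wait]  ⇒ S*(2)=-
t_1: node(1,0) S=107.1864 payoff=15.4836 vs cont=22.1499 → 22.1499 [wait]  node(1,1) S=154.1956 payoff=0.0000 vs cont=6.6069 → 6.6069 [wait]  ⇒ S*(1)=-
t_0: node(0,0) S=128.5600 payoff=0.0000 vs cont=14.1086 → 14.1086 [wait]  ⇒ S*(0)=-

price = 14.1086
boundary = - - - 74.5088 89.3663
tree:
14.1086
22.1499 6.6069
33.4826 11.6556 1.8198
48.1612 20.0542 3.7151 0.0000
60.5485 33.3037 7.5843 0.0000 0.0000
70.8764 48.1612 15.4836 0.0000 0.0000 0.0000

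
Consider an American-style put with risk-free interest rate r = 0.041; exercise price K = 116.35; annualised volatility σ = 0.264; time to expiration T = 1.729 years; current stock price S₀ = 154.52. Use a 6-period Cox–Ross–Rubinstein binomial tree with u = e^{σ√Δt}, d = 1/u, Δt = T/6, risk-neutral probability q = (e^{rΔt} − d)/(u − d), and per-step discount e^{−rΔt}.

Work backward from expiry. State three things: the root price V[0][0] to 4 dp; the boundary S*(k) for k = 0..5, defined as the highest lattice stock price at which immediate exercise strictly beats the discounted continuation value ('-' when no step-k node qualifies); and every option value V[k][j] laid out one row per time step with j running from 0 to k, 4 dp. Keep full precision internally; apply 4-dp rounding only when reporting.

price = 3.3633
boundary = - - - - 87.6587 101.0049
tree:
3.3633
6.0038 0.8687
10.4811 1.7809 0.0000
17.7412 3.6511 0.0000 0.0000
28.6913 7.4851 0.0000 0.0000 0.0000
40.2740 15.3451 0.0000 0.0000 0.0000 0.0000
50.3263 28.6913 0.0000 0.0000 0.0000 0.0000 0.0000

Δt=0.28817  u=1.15225  d=0.86787  q=0.50642  discount=0.98825
step 6 (expiry): payoffs max(K−S,0) = 50.3263 28.6913 0.0000 0.0000 0.0000 0.0000 0.0000
step 5: (k=5,j=0): S=76.0760, (K−S)⁺=40.2740, hold=38.9075 ⇒ V=40.2740 exercise | (k=5,j=1): S=101.0049, (K−S)⁺=15.3451, hold=13.9951 ⇒ V=15.3451 exercise | (k=5,j=2): S=134.1026, (K−S)⁺=0.0000, hold=0.0000 ⇒ V=0.0000 continue | (k=5,j=3): S=178.0460, (K−S)⁺=0.0000, hold=0.0000 ⇒ V=0.0000 continue | (k=5,j=4): S=236.3889, (K−S)⁺=0.0000, hold=0.0000 ⇒ V=0.0000 continue | (k=5,j=5): S=313.8499, (K−S)⁺=0.0000, hold=0.0000 ⇒ V=0.0000 continue  boundary S*=101.0049
step 4: (k=4,j=0): S=87.6587, (K−S)⁺=28.6913, hold=27.3248 ⇒ V=28.6913 exercise | (k=4,j=1): S=116.3831, (K−S)⁺=0.0000, hold=7.4851 ⇒ V=7.4851 continue | (k=4,j=2): S=154.5200, (K−S)⁺=0.0000, hold=0.0000 ⇒ V=0.0000 continue | (k=4,j=3): S=205.1538, (K−S)⁺=0.0000, hold=0.0000 ⇒ V=0.0000 continue | (k=4,j=4): S=272.3796, (K−S)⁺=0.0000, hold=0.0000 ⇒ V=0.0000 continue  boundary S*=87.6587
step 3: (k=3,j=0): S=101.0049, (K−S)⁺=15.3451, hold=17.7412 ⇒ V=17.7412 continue | (k=3,j=1): S=134.1026, (K−S)⁺=0.0000, hold=3.6511 ⇒ V=3.6511 continue | (k=3,j=2): S=178.0460, (K−S)⁺=0.0000, hold=0.0000 ⇒ V=0.0000 continue | (k=3,j=3): S=236.3889, (K−S)⁺=0.0000, hold=0.0000 ⇒ V=0.0000 continue  boundary S*=-
step 2: (k=2,j=0): S=116.3831, (K−S)⁺=0.0000, hold=10.4811 ⇒ V=10.4811 continue | (k=2,j=1): S=154.5200, (K−S)⁺=0.0000, hold=1.7809 ⇒ V=1.7809 continue | (k=2,j=2): S=205.1538, (K−S)⁺=0.0000, hold=0.0000 ⇒ V=0.0000 continue  boundary S*=-
step 1: (k=1,j=0): S=134.1026, (K−S)⁺=0.0000, hold=6.0038 ⇒ V=6.0038 continue | (k=1,j=1): S=178.0460, (K−S)⁺=0.0000, hold=0.8687 ⇒ V=0.8687 continue  boundary S*=-
step 0: (k=0,j=0): S=154.5200, (K−S)⁺=0.0000, hold=3.3633 ⇒ V=3.3633 continue  boundary S*=-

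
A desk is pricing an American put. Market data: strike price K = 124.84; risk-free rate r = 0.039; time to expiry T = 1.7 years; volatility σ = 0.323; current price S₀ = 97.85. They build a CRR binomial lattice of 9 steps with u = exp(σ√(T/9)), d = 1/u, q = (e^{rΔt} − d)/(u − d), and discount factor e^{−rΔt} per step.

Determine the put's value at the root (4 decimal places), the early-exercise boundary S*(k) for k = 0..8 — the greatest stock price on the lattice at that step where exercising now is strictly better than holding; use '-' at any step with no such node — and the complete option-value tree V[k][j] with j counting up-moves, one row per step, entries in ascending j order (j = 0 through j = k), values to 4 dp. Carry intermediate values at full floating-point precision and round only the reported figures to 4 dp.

params: Δt=0.18889 u=1.15071 d=0.86903 q=0.49121 e^(-rΔt)=0.99266
t_9 payoffs: 97.1793 88.2134 76.3414 60.6213 39.8056 12.2429 0.0000 0.0000 0.0000 0.0000
t_8: node(8,0) S=31.8295 payoff=93.0105 vs cont=92.0942 → 93.0105 [stop]  node(8,1) S=42.1466 payoff=82.6934 vs cont=81.7771 → 82.6934 [stop]  node(8,2) S=55.8079 payoff=69.0321 vs cont=68.1158 → 69.0321 [stop]  node(8,3) S=73.8972 payoff=50.9428 vs cont=50.0265 → 50.9428 [stop]  node(8,4) S=97.8500 payoff=26.9900 vs cont=26.0737 → 26.9900 [stop]  node(8,5) S=129.5667 payoff=0.0000 vs cont=6.1833 → 6.1833 [wait]  node(8,6) S=171.5640 payoff=0.0000 vs cont=0.0000 → 0.0000 [wait]  node(8,7) S=227.1741 payoff=0.0000 vs cont=0.0000 → 0.0000 [wait]  node(8,8) S=300.8094 payoff=0.0000 vs cont=0.0000 → 0.0000 [wait]  ⇒ S*(8)=97.8500
t_7: node(7,0) S=36.6266 payoff=88.2134 vs cont=87.2971 → 88.2134 [stop]  node(7,1) S=48.4986 payoff=76.3414 vs cont=75.4251 → 76.3414 [stop]  node(7,2) S=64.2187 payoff=60.6213 vs cont=59.7050 → 60.6213 [stop]  node(7,3) S=85.0344 payoff=39.8056 vs cont=38.8894 → 39.8056 [stop]  node(7,4) S=112.5971 payoff=12.2429 vs cont=16.6464 → 16.6464 [wait]  node(7,5) S=149.0939 payoff=0.0000 vs cont=3.1229 → 3.1229 [wait]  node(7,6) S=197.4206 payoff=0.0000 vs cont=0.0000 → 0.0000 [wait]  node(7,7) S=261.4118 payoff=0.0000 vs cont=0.0000 → 0.0000 [wait]  ⇒ S*(7)=85.0344
t_6: node(6,0) S=42.1466 payoff=82.6934 vs cont=81.7771 → 82.6934 [stop]  node(6,1) S=55.8079 payoff=69.0321 vs cont=68.1158 → 69.0321 [stop]  node(6,2) S=73.8972 payoff=50.9428 vs cont=50.0265 → 50.9428 [stop]  node(6,3) S=97.8500 payoff=26.9900 vs cont=28.2209 → 28.2209 [wait]  node(6,4) S=129.5667 payoff=0.0000 vs cont=9.9301 → 9.9301 [wait]  node(6,5) S=171.5640 payoff=0.0000 vs cont=1.5772 → 1.5772 [wait]  node(6,6) S=227.1741 payoff=0.0000 vs cont=0.0000 → 0.0000 [wait]  ⇒ S*(6)=73.8972
t_5: node(5,0) S=48.4986 payoff=76.3414 vs cont=75.4251 → 76.3414 [stop]  node(5,1) S=64.2187 payoff=60.6213 vs cont=59.7050 → 60.6213 [stop]  node(5,2) S=85.0344 payoff=39.8056 vs cont=39.4896 → 39.8056 [stop]  node(5,3) S=112.5971 payoff=12.2429 vs cont=19.0951 → 19.0951 [wait]  node(5,4) S=149.0939 payoff=0.0000 vs cont=5.7843 → 5.7843 [wait]  node(5,5) S=197.4206 payoff=0.0000 vs cont=0.7966 → 0.7966 [wait]  ⇒ S*(5)=85.0344
t_4: node(4,0) S=55.8079 payoff=69.0321 vs cont=68.1158 → 69.0321 [stop]  node(4,1) S=73.8972 payoff=50.9428 vs cont=50.0265 → 50.9428 [stop]  node(4,2) S=97.8500 payoff=26.9900 vs cont=29.4149 → 29.4149 [wait]  node(4,3) S=129.5667 payoff=0.0000 vs cont=12.4645 → 12.4645 [wait]  node(4,4) S=171.5640 payoff=0.0000 vs cont=3.3098 → 3.3098 [wait]  ⇒ S*(4)=73.8972
t_3: node(3,0) S=64.2187 payoff=60.6213 vs cont=59.7050 → 60.6213 [stop]  node(3,1) S=85.0344 payoff=39.8056 vs cont=40.0717 → 40.0717 [wait]  node(3,2) S=112.5971 payoff=12.2429 vs cont=20.9339 → 20.9339 [wait]  node(3,3) S=149.0939 payoff=0.0000 vs cont=7.9092 → 7.9092 [wait]  ⇒ S*(3)=64.2187
t_2: node(2,0) S=73.8972 payoff=50.9428 vs cont=50.1562 → 50.9428 [stop]  node(2,1) S=97.8500 payoff=26.9900 vs cont=30.4459 → 30.4459 [wait]  node(2,2) S=129.5667 payoff=0.0000 vs cont=14.4293 → 14.4293 [wait]  ⇒ S*(2)=73.8972
t_1: node(1,0) S=85.0344 payoff=39.8056 vs cont=40.5745 → 40.5745 [wait]  node(1,1) S=112.5971 payoff=12.2429 vs cont=22.4127 → 22.4127 [wait]  ⇒ S*(1)=-
t_0: node(0,0) S=97.8500 payoff=26.9900 vs cont=31.4209 → 31.4209 [wait]  ⇒ S*(0)=-

price = 31.4209
boundary = - - 73.8972 64.2187 73.8972 85.0344 73.8972 85.0344 97.8500
tree:
31.4209
40.5745 22.4127
50.9428 30.4459 14.4293
60.6213 40.0717 20.9339 7.9092
69.0321 50.9428 29.4149 12.4645 3.3098
76.3414 60.6213 39.8056 19.0951 5.7843 0.7966
82.6934 69.0321 50.9428 28.2209 9.9301 1.5772 0.0000
88.2134 76.3414 60.6213 39.8056 16.6464 3.1229 0.0000 0.0000
93.0105 82.6934 69.0321 50.9428 26.9900 6.1833 0.0000 0.0000 0.0000
97.1793 88.2134 76.3414 60.6213 39.8056 12.2429 0.0000 0.0000 0.0000 0.0000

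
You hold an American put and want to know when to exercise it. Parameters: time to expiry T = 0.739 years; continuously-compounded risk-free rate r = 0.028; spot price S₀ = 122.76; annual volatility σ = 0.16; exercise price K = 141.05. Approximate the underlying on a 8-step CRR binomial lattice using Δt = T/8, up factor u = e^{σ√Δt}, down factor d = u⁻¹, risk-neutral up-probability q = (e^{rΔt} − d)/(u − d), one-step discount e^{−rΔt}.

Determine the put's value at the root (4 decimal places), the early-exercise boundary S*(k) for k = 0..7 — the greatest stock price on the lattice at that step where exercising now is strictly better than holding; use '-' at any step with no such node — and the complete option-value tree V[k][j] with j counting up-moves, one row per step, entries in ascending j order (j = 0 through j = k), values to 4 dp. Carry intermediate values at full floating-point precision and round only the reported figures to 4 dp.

price = 18.6325
boundary = - 116.9331 111.3828 116.9331 122.7600 116.9331 122.7600 128.8773
tree:
18.6325
24.1169 13.5503
29.6672 18.4059 9.0359
34.9541 24.1169 13.1087 5.2376
39.9900 29.6672 18.2900 8.2848 2.3880
44.7869 34.9541 24.1169 12.6158 4.2390 0.6532
49.3561 39.9900 29.6672 18.2900 7.3241 1.3487 0.0000
53.7084 44.7869 34.9541 24.1169 12.1727 2.7849 0.0000 0.0000
57.8541 49.3561 39.9900 29.6672 18.2900 5.7507 0.0000 0.0000 0.0000

params: Δt=0.09237 u=1.04983 d=0.95253 q=0.51446 e^(-rΔt)=0.99742
t_8 payoffs: 57.8541 49.3561 39.9900 29.6672 18.2900 5.7507 0.0000 0.0000 0.0000
t_7: node(7,0) S=87.3416 payoff=53.7084 vs cont=53.3441 → 53.7084 [stop]  node(7,1) S=96.2631 payoff=44.7869 vs cont=44.4225 → 44.7869 [stop]  node(7,2) S=106.0959 payoff=34.9541 vs cont=34.5897 → 34.9541 [stop]  node(7,3) S=116.9331 payoff=24.1169 vs cont=23.7525 → 24.1169 [stop]  node(7,4) S=128.8773 payoff=12.1727 vs cont=11.8084 → 12.1727 [stop]  node(7,5) S=142.0414 payoff=0.0000 vs cont=2.7849 → 2.7849 [wait]  node(7,6) S=156.5503 payoff=0.0000 vs cont=0.0000 → 0.0000 [wait]  node(7,7) S=172.5411 payoff=0.0000 vs cont=0.0000 → 0.0000 [wait]  ⇒ S*(7)=128.8773
t_6: node(6,0) S=91.6939 payoff=49.3561 vs cont=48.9917 → 49.3561 [stop]  node(6,1) S=101.0600 payoff=39.9900 vs cont=39.6256 → 39.9900 [stop]  node(6,2) S=111.3828 payoff=29.6672 vs cont=29.3029 → 29.6672 [stop]  node(6,3) S=122.7600 payoff=18.2900 vs cont=17.9256 → 18.2900 [stop]  node(6,4) S=135.2993 payoff=5.7507 vs cont=7.3241 → 7.3241 [wait]  node(6,5) S=149.1195 payoff=0.0000 vs cont=1.3487 → 1.3487 [wait]  node(6,6) S=164.3513 payoff=0.0000 vs cont=0.0000 → 0.0000 [wait]  ⇒ S*(6)=122.7600
t_5: node(5,0) S=96.2631 payoff=44.7869 vs cont=44.4225 → 44.7869 [stop]  node(5,1) S=106.0959 payoff=34.9541 vs cont=34.5897 → 34.9541 [stop]  node(5,2) S=116.9331 payoff=24.1169 vs cont=23.7525 → 24.1169 [stop]  node(5,3) S=128.8773 payoff=12.1727 vs cont=12.6158 → 12.6158 [wait]  node(5,4) S=142.0414 payoff=0.0000 vs cont=4.2390 → 4.2390 [wait]  node(5,5) S=156.5503 payoff=0.0000 vs cont=0.6532 → 0.6532 [wait]  ⇒ S*(5)=116.9331
t_4: node(4,0) S=101.0600 payoff=39.9900 vs cont=39.6256 → 39.9900 [stop]  node(4,1) S=111.3828 payoff=29.6672 vs cont=29.3029 → 29.6672 [stop]  node(4,2) S=122.7600 payoff=18.2900 vs cont=18.1530 → 18.2900 [stop]  node(4,3) S=135.2993 payoff=5.7507 vs cont=8.2848 → 8.2848 [wait]  node(4,4) S=149.1195 payoff=0.0000 vs cont=2.3880 → 2.3880 [wait]  ⇒ S*(4)=122.7600
t_3: node(3,0) S=106.0959 payoff=34.9541 vs cont=34.5897 → 34.9541 [stop]  node(3,1) S=116.9331 payoff=24.1169 vs cont=23.7525 → 24.1169 [stop]  node(3,2) S=128.8773 payoff=12.1727 vs cont=13.1087 → 13.1087 [wait]  node(3,3) S=142.0414 payoff=0.0000 vs cont=5.2376 → 5.2376 [wait]  ⇒ S*(3)=116.9331
t_2: node(2,0) S=111.3828 payoff=29.6672 vs cont=29.3029 → 29.6672 [stop]  node(2,1) S=122.7600 payoff=18.2900 vs cont=18.4059 → 18.4059 [wait]  node(2,2) S=135.2993 payoff=5.7507 vs cont=9.0359 → 9.0359 [wait]  ⇒ S*(2)=111.3828
t_1: node(1,0) S=116.9331 payoff=24.1169 vs cont=23.8120 → 24.1169 [stop]  node(1,1) S=128.8773 payoff=12.1727 vs cont=13.5503 → 13.5503 [wait]  ⇒ S*(1)=116.9331
t_0: node(0,0) S=122.7600 payoff=18.2900 vs cont=18.6325 → 18.6325 [wait]  ⇒ S*(0)=-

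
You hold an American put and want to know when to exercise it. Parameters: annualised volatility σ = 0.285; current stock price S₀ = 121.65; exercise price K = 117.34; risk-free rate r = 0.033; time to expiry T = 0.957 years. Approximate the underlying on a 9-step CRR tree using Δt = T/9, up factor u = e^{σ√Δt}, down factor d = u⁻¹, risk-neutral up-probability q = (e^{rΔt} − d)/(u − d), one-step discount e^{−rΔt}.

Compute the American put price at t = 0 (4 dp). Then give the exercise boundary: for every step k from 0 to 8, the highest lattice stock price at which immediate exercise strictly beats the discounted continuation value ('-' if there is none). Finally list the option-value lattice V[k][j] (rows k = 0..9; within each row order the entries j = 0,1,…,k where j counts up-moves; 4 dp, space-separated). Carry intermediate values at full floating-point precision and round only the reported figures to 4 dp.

price = 10.0212
boundary = - - - - 83.8817 76.4375 83.8817 92.0510 101.0159
tree:
10.0212
14.1736 5.8672
19.4951 8.8595 2.8642
25.9862 13.0289 4.6802 1.0369
33.4583 18.5677 7.4856 1.8588 0.2079
40.9025 25.4868 11.6593 3.2921 0.4138 0.0000
47.6862 33.4583 17.5568 5.7413 0.8233 0.0000 0.0000
53.8678 40.9025 25.2890 9.8140 1.6382 0.0000 0.0000 0.0000
59.5008 47.6862 33.4583 16.3241 3.2597 0.0000 0.0000 0.0000 0.0000
64.6338 53.8678 40.9025 25.2890 6.4861 0.0000 0.0000 0.0000 0.0000 0.0000

Δt=0.10633  u=1.09739  d=0.91125  q=0.49567  discount=0.99650
step 9 (expiry): payoffs max(K−S,0) = 64.6338 53.8678 40.9025 25.2890 6.4861 0.0000 0.0000 0.0000 0.0000 0.0000
step 8: (k=8,j=0): S=57.8392, (K−S)⁺=59.5008, hold=59.0897 ⇒ V=59.5008 exercise | (k=8,j=1): S=69.6538, (K−S)⁺=47.6862, hold=47.2751 ⇒ V=47.6862 exercise | (k=8,j=2): S=83.8817, (K−S)⁺=33.4583, hold=33.0472 ⇒ V=33.4583 exercise | (k=8,j=3): S=101.0159, (K−S)⁺=16.3241, hold=15.9131 ⇒ V=16.3241 exercise | (k=8,j=4): S=121.6500, (K−S)⁺=0.0000, hold=3.2597 ⇒ V=3.2597 continue | (k=8,j=5): S=146.4989, (K−S)⁺=0.0000, hold=0.0000 ⇒ V=0.0000 continue | (k=8,j=6): S=176.4237, (K−S)⁺=0.0000, hold=0.0000 ⇒ V=0.0000 continue | (k=8,j=7): S=212.4610, (K−S)⁺=0.0000, hold=0.0000 ⇒ V=0.0000 continue | (k=8,j=8): S=255.8595, (K−S)⁺=0.0000, hold=0.0000 ⇒ V=0.0000 continue  boundary S*=101.0159
step 7: (k=7,j=0): S=63.4722, (K−S)⁺=53.8678, hold=53.4567 ⇒ V=53.8678 exercise | (k=7,j=1): S=76.4375, (K−S)⁺=40.9025, hold=40.4915 ⇒ V=40.9025 exercise | (k=7,j=2): S=92.0510, (K−S)⁺=25.2890, hold=24.8780 ⇒ V=25.2890 exercise | (k=7,j=3): S=110.8539, (K−S)⁺=6.4861, hold=9.8140 ⇒ V=9.8140 continue | (k=7,j=4): S=133.4976, (K−S)⁺=0.0000, hold=1.6382 ⇒ V=1.6382 continue | (k=7,j=5): S=160.7665, (K−S)⁺=0.0000, hold=0.0000 ⇒ V=0.0000 continue | (k=7,j=6): S=193.6057, (K−S)⁺=0.0000, hold=0.0000 ⇒ V=0.0000 continue | (k=7,j=7): S=233.1527, (K−S)⁺=0.0000, hold=0.0000 ⇒ V=0.0000 continue  boundary S*=92.0510
step 6: (k=6,j=0): S=69.6538, (K−S)⁺=47.6862, hold=47.2751 ⇒ V=47.6862 exercise | (k=6,j=1): S=83.8817, (K−S)⁺=33.4583, hold=33.0472 ⇒ V=33.4583 exercise | (k=6,j=2): S=101.0159, (K−S)⁺=16.3241, hold=17.5568 ⇒ V=17.5568 continue | (k=6,j=3): S=121.6500, (K−S)⁺=0.0000, hold=5.7413 ⇒ V=5.7413 continue | (k=6,j=4): S=146.4989, (K−S)⁺=0.0000, hold=0.8233 ⇒ V=0.8233 continue | (k=6,j=5): S=176.4237, (K−S)⁺=0.0000, hold=0.0000 ⇒ V=0.0000 continue | (k=6,j=6): S=212.4610, (K−S)⁺=0.0000, hold=0.0000 ⇒ V=0.0000 continue  boundary S*=83.8817
step 5: (k=5,j=0): S=76.4375, (K−S)⁺=40.9025, hold=40.4915 ⇒ V=40.9025 exercise | (k=5,j=1): S=92.0510, (K−S)⁺=25.2890, hold=25.4868 ⇒ V=25.4868 continue | (k=5,j=2): S=110.8539, (K−S)⁺=6.4861, hold=11.6593 ⇒ V=11.6593 continue | (k=5,j=3): S=133.4976, (K−S)⁺=0.0000, hold=3.2921 ⇒ V=3.2921 continue | (k=5,j=4): S=160.7665, (K−S)⁺=0.0000, hold=0.4138 ⇒ V=0.4138 continue | (k=5,j=5): S=193.6057, (K−S)⁺=0.0000, hold=0.0000 ⇒ V=0.0000 continue  boundary S*=76.4375
step 4: (k=4,j=0): S=83.8817, (K−S)⁺=33.4583, hold=33.1450 ⇒ V=33.4583 exercise | (k=4,j=1): S=101.0159, (K−S)⁺=16.3241, hold=18.5677 ⇒ V=18.5677 continue | (k=4,j=2): S=121.6500, (K−S)⁺=0.0000, hold=7.4856 ⇒ V=7.4856 continue | (k=4,j=3): S=146.4989, (K−S)⁺=0.0000, hold=1.8588 ⇒ V=1.8588 continue | (k=4,j=4): S=176.4237, (K−S)⁺=0.0000, hold=0.2079 ⇒ V=0.2079 continue  boundary S*=83.8817
step 3: (k=3,j=0): S=92.0510, (K−S)⁺=25.2890, hold=25.9862 ⇒ V=25.9862 continue | (k=3,j=1): S=110.8539, (K−S)⁺=6.4861, hold=13.0289 ⇒ V=13.0289 continue | (k=3,j=2): S=133.4976, (K−S)⁺=0.0000, hold=4.6802 ⇒ V=4.6802 continue | (k=3,j=3): S=160.7665, (K−S)⁺=0.0000, hold=1.0369 ⇒ V=1.0369 continue  boundary S*=-
step 2: (k=2,j=0): S=101.0159, (K−S)⁺=16.3241, hold=19.4951 ⇒ V=19.4951 continue | (k=2,j=1): S=121.6500, (K−S)⁺=0.0000, hold=8.8595 ⇒ V=8.8595 continue | (k=2,j=2): S=146.4989, (K−S)⁺=0.0000, hold=2.8642 ⇒ V=2.8642 continue  boundary S*=-
step 1: (k=1,j=0): S=110.8539, (K−S)⁺=6.4861, hold=14.1736 ⇒ V=14.1736 continue | (k=1,j=1): S=133.4976, (K−S)⁺=0.0000, hold=5.8672 ⇒ V=5.8672 continue  boundary S*=-
step 0: (k=0,j=0): S=121.6500, (K−S)⁺=0.0000, hold=10.0212 ⇒ V=10.0212 continue  boundary S*=-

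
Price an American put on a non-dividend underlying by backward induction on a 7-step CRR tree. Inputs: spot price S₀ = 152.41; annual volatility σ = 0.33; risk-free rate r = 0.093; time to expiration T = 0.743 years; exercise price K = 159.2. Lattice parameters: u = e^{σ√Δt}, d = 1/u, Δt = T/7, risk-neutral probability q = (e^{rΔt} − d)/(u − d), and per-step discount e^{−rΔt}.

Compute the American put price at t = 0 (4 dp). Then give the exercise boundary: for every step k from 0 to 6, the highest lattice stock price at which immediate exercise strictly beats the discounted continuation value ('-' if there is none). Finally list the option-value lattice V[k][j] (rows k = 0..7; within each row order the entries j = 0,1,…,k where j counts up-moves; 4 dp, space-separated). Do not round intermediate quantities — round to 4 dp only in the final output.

params: Δt=0.10614 u=1.11350 d=0.89807 q=0.51919 e^(-rΔt)=0.99018
t_7 payoffs: 87.3927 70.1666 48.8081 22.3259 0.0000 0.0000 0.0000 0.0000
t_6: node(6,0) S=79.9578 payoff=79.2422 vs cont=77.6784 → 79.2422 [stop]  node(6,1) S=99.1391 payoff=60.0609 vs cont=58.4971 → 60.0609 [stop]  node(6,2) S=122.9219 payoff=36.2781 vs cont=34.7143 → 36.2781 [stop]  node(6,3) S=152.4100 payoff=6.7900 vs cont=10.6290 → 10.6290 [wait]  node(6,4) S=188.9721 payoff=0.0000 vs cont=0.0000 → 0.0000 [wait]  node(6,5) S=234.3052 payoff=0.0000 vs cont=0.0000 → 0.0000 [wait]  node(6,6) S=290.5134 payoff=0.0000 vs cont=0.0000 → 0.0000 [wait]  ⇒ S*(6)=122.9219
t_5: node(5,0) S=89.0334 payoff=70.1666 vs cont=68.6028 → 70.1666 [stop]  node(5,1) S=110.3919 payoff=48.8081 vs cont=47.2444 → 48.8081 [stop]  node(5,2) S=136.8741 payoff=22.3259 vs cont=22.7357 → 22.7357 [wait]  node(5,3) S=169.7093 payoff=0.0000 vs cont=5.0603 → 5.0603 [wait]  node(5,4) S=210.4214 payoff=0.0000 vs cont=0.0000 → 0.0000 [wait]  node(5,5) S=260.9000 payoff=0.0000 vs cont=0.0000 → 0.0000 [wait]  ⇒ S*(5)=110.3919
t_4: node(4,0) S=99.1391 payoff=60.0609 vs cont=58.4971 → 60.0609 [stop]  node(4,1) S=122.9219 payoff=36.2781 vs cont=34.9250 → 36.2781 [stop]  node(4,2) S=152.4100 payoff=6.7900 vs cont=13.4255 → 13.4255 [wait]  node(4,3) S=188.9721 payoff=0.0000 vs cont=2.4091 → 2.4091 [wait]  node(4,4) S=234.3052 payoff=0.0000 vs cont=0.0000 → 0.0000 [wait]  ⇒ S*(4)=122.9219
t_3: node(3,0) S=110.3919 payoff=48.8081 vs cont=47.2444 → 48.8081 [stop]  node(3,1) S=136.8741 payoff=22.3259 vs cont=24.1734 → 24.1734 [wait]  node(3,2) S=169.7093 payoff=0.0000 vs cont=7.6302 → 7.6302 [wait]  node(3,3) S=210.4214 payoff=0.0000 vs cont=1.1469 → 1.1469 [wait]  ⇒ S*(3)=110.3919
t_2: node(2,0) S=122.9219 payoff=36.2781 vs cont=35.6641 → 36.2781 [stop]  node(2,1) S=152.4100 payoff=6.7900 vs cont=15.4312 → 15.4312 [wait]  node(2,2) S=188.9721 payoff=0.0000 vs cont=4.2222 → 4.2222 [wait]  ⇒ S*(2)=122.9219
t_1: node(1,0) S=136.8741 payoff=22.3259 vs cont=25.2045 → 25.2045 [wait]  node(1,1) S=169.7093 payoff=0.0000 vs cont=9.5172 → 9.5172 [wait]  ⇒ S*(1)=-
t_0: node(0,0) S=152.4100 payoff=6.7900 vs cont=16.8921 → 16.8921 [wait]  ⇒ S*(0)=-

price = 16.8921
boundary = - - 122.9219 110.3919 122.9219 110.3919 122.9219
tree:
16.8921
25.2045 9.5172
36.2781 15.4312 4.2222
48.8081 24.1734 7.6302 1.1469
60.0609 36.2781 13.4255 2.4091 0.0000
70.1666 48.8081 22.7357 5.0603 0.0000 0.0000
79.2422 60.0609 36.2781 10.6290 0.0000 0.0000 0.0000
87.3927 70.1666 48.8081 22.3259 0.0000 0.0000 0.0000 0.0000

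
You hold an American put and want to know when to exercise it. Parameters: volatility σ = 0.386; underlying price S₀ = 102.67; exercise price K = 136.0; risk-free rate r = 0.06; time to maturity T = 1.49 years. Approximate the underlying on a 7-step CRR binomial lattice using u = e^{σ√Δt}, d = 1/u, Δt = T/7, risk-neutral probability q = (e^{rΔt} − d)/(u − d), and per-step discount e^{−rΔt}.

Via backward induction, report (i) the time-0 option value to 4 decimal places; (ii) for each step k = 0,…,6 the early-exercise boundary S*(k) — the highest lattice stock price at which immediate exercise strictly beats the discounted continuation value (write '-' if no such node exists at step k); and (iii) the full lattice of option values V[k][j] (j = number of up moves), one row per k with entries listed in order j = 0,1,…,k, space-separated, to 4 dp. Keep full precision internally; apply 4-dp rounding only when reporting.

price = 37.5026
boundary = - 85.9214 71.9051 85.9214 71.9051 85.9214 102.6700
tree:
37.5026
50.0786 25.4720
64.0949 36.3745 14.8583
75.8248 50.0786 23.1472 6.6710
85.6412 64.0949 34.8365 11.6587 1.6852
93.8562 75.8248 50.0786 19.9777 3.3566 0.0000
100.7312 85.6412 64.0949 33.3300 6.6857 0.0000 0.0000
106.4846 93.8562 75.8248 50.0786 13.3167 0.0000 0.0000 0.0000

Δt=0.21286  u=1.19493  d=0.83687  q=0.49149  discount=0.98731
step 7 (expiry): payoffs max(K−S,0) = 106.4846 93.8562 75.8248 50.0786 13.3167 0.0000 0.0000 0.0000
step 6: (k=6,j=0): S=35.2688, (K−S)⁺=100.7312, hold=99.0053 ⇒ V=100.7312 exercise | (k=6,j=1): S=50.3588, (K−S)⁺=85.6412, hold=83.9153 ⇒ V=85.6412 exercise | (k=6,j=2): S=71.9051, (K−S)⁺=64.0949, hold=62.3691 ⇒ V=64.0949 exercise | (k=6,j=3): S=102.6700, (K−S)⁺=33.3300, hold=31.6041 ⇒ V=33.3300 exercise | (k=6,j=4): S=146.5979, (K−S)⁺=0.0000, hold=6.6857 ⇒ V=6.6857 continue | (k=6,j=5): S=209.3205, (K−S)⁺=0.0000, hold=0.0000 ⇒ V=0.0000 continue | (k=6,j=6): S=298.8794, (K−S)⁺=0.0000, hold=0.0000 ⇒ V=0.0000 continue  boundary S*=102.6700
step 5: (k=5,j=0): S=42.1438, (K−S)⁺=93.8562, hold=92.1304 ⇒ V=93.8562 exercise | (k=5,j=1): S=60.1752, (K−S)⁺=75.8248, hold=74.0990 ⇒ V=75.8248 exercise | (k=5,j=2): S=85.9214, (K−S)⁺=50.0786, hold=48.3527 ⇒ V=50.0786 exercise | (k=5,j=3): S=122.6833, (K−S)⁺=13.3167, hold=19.9777 ⇒ V=19.9777 continue | (k=5,j=4): S=175.1740, (K−S)⁺=0.0000, hold=3.3566 ⇒ V=3.3566 continue | (k=5,j=5): S=250.1231, (K−S)⁺=0.0000, hold=0.0000 ⇒ V=0.0000 continue  boundary S*=85.9214
step 4: (k=4,j=0): S=50.3588, (K−S)⁺=85.6412, hold=83.9153 ⇒ V=85.6412 exercise | (k=4,j=1): S=71.9051, (K−S)⁺=64.0949, hold=62.3691 ⇒ V=64.0949 exercise | (k=4,j=2): S=102.6700, (K−S)⁺=33.3300, hold=34.8365 ⇒ V=34.8365 continue | (k=4,j=3): S=146.5979, (K−S)⁺=0.0000, hold=11.6587 ⇒ V=11.6587 continue | (k=4,j=4): S=209.3205, (K−S)⁺=0.0000, hold=1.6852 ⇒ V=1.6852 continue  boundary S*=71.9051
step 3: (k=3,j=0): S=60.1752, (K−S)⁺=75.8248, hold=74.0990 ⇒ V=75.8248 exercise | (k=3,j=1): S=85.9214, (K−S)⁺=50.0786, hold=49.0837 ⇒ V=50.0786 exercise | (k=3,j=2): S=122.6833, (K−S)⁺=13.3167, hold=23.1472 ⇒ V=23.1472 continue | (k=3,j=3): S=175.1740, (K−S)⁺=0.0000, hold=6.6710 ⇒ V=6.6710 continue  boundary S*=85.9214
step 2: (k=2,j=0): S=71.9051, (K−S)⁺=64.0949, hold=62.3691 ⇒ V=64.0949 exercise | (k=2,j=1): S=102.6700, (K−S)⁺=33.3300, hold=36.3745 ⇒ V=36.3745 continue | (k=2,j=2): S=146.5979, (K−S)⁺=0.0000, hold=14.8583 ⇒ V=14.8583 continue  boundary S*=71.9051
step 1: (k=1,j=0): S=85.9214, (K−S)⁺=50.0786, hold=49.8300 ⇒ V=50.0786 exercise | (k=1,j=1): S=122.6833, (K−S)⁺=13.3167, hold=25.4720 ⇒ V=25.4720 continue  boundary S*=85.9214
step 0: (k=0,j=0): S=102.6700, (K−S)⁺=33.3300, hold=37.5026 ⇒ V=37.5026 continue  boundary S*=-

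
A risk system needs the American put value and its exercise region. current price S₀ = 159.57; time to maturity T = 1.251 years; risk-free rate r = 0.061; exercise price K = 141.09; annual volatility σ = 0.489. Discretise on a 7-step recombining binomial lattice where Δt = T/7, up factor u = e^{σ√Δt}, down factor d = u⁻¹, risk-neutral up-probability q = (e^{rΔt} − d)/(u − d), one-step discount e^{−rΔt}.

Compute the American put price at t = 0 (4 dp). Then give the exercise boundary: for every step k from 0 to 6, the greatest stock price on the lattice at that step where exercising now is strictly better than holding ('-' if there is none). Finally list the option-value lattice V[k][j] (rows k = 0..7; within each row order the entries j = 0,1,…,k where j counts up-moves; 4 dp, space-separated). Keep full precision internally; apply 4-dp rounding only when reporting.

Δt=0.17871  u=1.22964  d=0.81325  q=0.47483  discount=0.98916
step 7 (expiry): payoffs max(K−S,0) = 103.5494 84.3279 55.2647 11.3205 0.0000 0.0000 0.0000 0.0000
step 6: (k=6,j=0): S=46.1615, (K−S)⁺=94.9285, hold=93.3988 ⇒ V=94.9285 exercise | (k=6,j=1): S=69.7970, (K−S)⁺=71.2930, hold=69.7632 ⇒ V=71.2930 exercise | (k=6,j=2): S=105.5344, (K−S)⁺=35.5556, hold=34.0258 ⇒ V=35.5556 exercise | (k=6,j=3): S=159.5700, (K−S)⁺=0.0000, hold=5.8808 ⇒ V=5.8808 continue | (k=6,j=4): S=241.2728, (K−S)⁺=0.0000, hold=0.0000 ⇒ V=0.0000 continue | (k=6,j=5): S=364.8091, (K−S)⁺=0.0000, hold=0.0000 ⇒ V=0.0000 continue | (k=6,j=6): S=551.5982, (K−S)⁺=0.0000, hold=0.0000 ⇒ V=0.0000 continue  boundary S*=105.5344
step 5: (k=5,j=0): S=56.7621, (K−S)⁺=84.3279, hold=82.7982 ⇒ V=84.3279 exercise | (k=5,j=1): S=85.8253, (K−S)⁺=55.2647, hold=53.7349 ⇒ V=55.2647 exercise | (k=5,j=2): S=129.7695, (K−S)⁺=11.3205, hold=21.2325 ⇒ V=21.2325 continue | (k=5,j=3): S=196.2139, (K−S)⁺=0.0000, hold=3.0549 ⇒ V=3.0549 continue | (k=5,j=4): S=296.6792, (K−S)⁺=0.0000, hold=0.0000 ⇒ V=0.0000 continue | (k=5,j=5): S=448.5845, (K−S)⁺=0.0000, hold=0.0000 ⇒ V=0.0000 continue  boundary S*=85.8253
step 4: (k=4,j=0): S=69.7970, (K−S)⁺=71.2930, hold=69.7632 ⇒ V=71.2930 exercise | (k=4,j=1): S=105.5344, (K−S)⁺=35.5556, hold=38.6813 ⇒ V=38.6813 continue | (k=4,j=2): S=159.5700, (K−S)⁺=0.0000, hold=12.4647 ⇒ V=12.4647 continue | (k=4,j=3): S=241.2728, (K−S)⁺=0.0000, hold=1.5870 ⇒ V=1.5870 continue | (k=4,j=4): S=364.8091, (K−S)⁺=0.0000, hold=0.0000 ⇒ V=0.0000 continue  boundary S*=69.7970
step 3: (k=3,j=0): S=85.8253, (K−S)⁺=55.2647, hold=55.2030 ⇒ V=55.2647 exercise | (k=3,j=1): S=129.7695, (K−S)⁺=11.3205, hold=25.9485 ⇒ V=25.9485 continue | (k=3,j=2): S=196.2139, (K−S)⁺=0.0000, hold=7.2205 ⇒ V=7.2205 continue | (k=3,j=3): S=296.6792, (K−S)⁺=0.0000, hold=0.8244 ⇒ V=0.8244 continue  boundary S*=85.8253
step 2: (k=2,j=0): S=105.5344, (K−S)⁺=35.5556, hold=40.8963 ⇒ V=40.8963 continue | (k=2,j=1): S=159.5700, (K−S)⁺=0.0000, hold=16.8710 ⇒ V=16.8710 continue | (k=2,j=2): S=241.2728, (K−S)⁺=0.0000, hold=4.1381 ⇒ V=4.1381 continue  boundary S*=-
step 1: (k=1,j=0): S=129.7695, (K−S)⁺=11.3205, hold=29.1687 ⇒ V=29.1687 continue | (k=1,j=1): S=196.2139, (K−S)⁺=0.0000, hold=10.7077 ⇒ V=10.7077 continue  boundary S*=-
step 0: (k=0,j=0): S=159.5700, (K−S)⁺=0.0000, hold=20.1818 ⇒ V=20.1818 continue  boundary S*=-

price = 20.1818
boundary = - - - 85.8253 69.7970 85.8253 105.5344
tree:
20.1818
29.1687 10.7077
40.8963 16.8710 4.1381
55.2647 25.9485 7.2205 0.8244
71.2930 38.6813 12.4647 1.5870 0.0000
84.3279 55.2647 21.2325 3.0549 0.0000 0.0000
94.9285 71.2930 35.5556 5.8808 0.0000 0.0000 0.0000
103.5494 84.3279 55.2647 11.3205 0.0000 0.0000 0.0000 0.0000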